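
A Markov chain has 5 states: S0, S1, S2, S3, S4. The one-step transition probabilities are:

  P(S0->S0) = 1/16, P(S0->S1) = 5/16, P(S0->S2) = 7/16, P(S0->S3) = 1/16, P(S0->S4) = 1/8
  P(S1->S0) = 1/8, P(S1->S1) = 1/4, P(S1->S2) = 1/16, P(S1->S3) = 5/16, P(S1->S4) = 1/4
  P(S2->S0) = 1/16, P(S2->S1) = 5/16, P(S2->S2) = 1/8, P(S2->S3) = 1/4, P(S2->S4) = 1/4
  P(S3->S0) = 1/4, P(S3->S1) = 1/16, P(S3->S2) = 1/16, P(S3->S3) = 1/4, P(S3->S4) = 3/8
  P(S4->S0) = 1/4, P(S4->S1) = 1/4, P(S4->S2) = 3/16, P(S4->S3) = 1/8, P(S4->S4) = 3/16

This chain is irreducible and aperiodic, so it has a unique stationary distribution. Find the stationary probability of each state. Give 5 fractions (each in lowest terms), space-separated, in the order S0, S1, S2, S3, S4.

The stationary distribution satisfies pi = pi * P, i.e.:
  pi_S0 = 1/16*pi_S0 + 1/8*pi_S1 + 1/16*pi_S2 + 1/4*pi_S3 + 1/4*pi_S4
  pi_S1 = 5/16*pi_S0 + 1/4*pi_S1 + 5/16*pi_S2 + 1/16*pi_S3 + 1/4*pi_S4
  pi_S2 = 7/16*pi_S0 + 1/16*pi_S1 + 1/8*pi_S2 + 1/16*pi_S3 + 3/16*pi_S4
  pi_S3 = 1/16*pi_S0 + 5/16*pi_S1 + 1/4*pi_S2 + 1/4*pi_S3 + 1/8*pi_S4
  pi_S4 = 1/8*pi_S0 + 1/4*pi_S1 + 1/4*pi_S2 + 3/8*pi_S3 + 3/16*pi_S4
with normalization: pi_S0 + pi_S1 + pi_S2 + pi_S3 + pi_S4 = 1.

Using the first 4 balance equations plus normalization, the linear system A*pi = b is:
  [-15/16, 1/8, 1/16, 1/4, 1/4] . pi = 0
  [5/16, -3/4, 5/16, 1/16, 1/4] . pi = 0
  [7/16, 1/16, -7/8, 1/16, 3/16] . pi = 0
  [1/16, 5/16, 1/4, -3/4, 1/8] . pi = 0
  [1, 1, 1, 1, 1] . pi = 1

Solving yields:
  pi_S0 = 12883/80319
  pi_S1 = 18625/80319
  pi_S2 = 4361/26773
  pi_S3 = 16414/80319
  pi_S4 = 6438/26773

Verification (pi * P):
  12883/80319*1/16 + 18625/80319*1/8 + 4361/26773*1/16 + 16414/80319*1/4 + 6438/26773*1/4 = 12883/80319 = pi_S0  (ok)
  12883/80319*5/16 + 18625/80319*1/4 + 4361/26773*5/16 + 16414/80319*1/16 + 6438/26773*1/4 = 18625/80319 = pi_S1  (ok)
  12883/80319*7/16 + 18625/80319*1/16 + 4361/26773*1/8 + 16414/80319*1/16 + 6438/26773*3/16 = 4361/26773 = pi_S2  (ok)
  12883/80319*1/16 + 18625/80319*5/16 + 4361/26773*1/4 + 16414/80319*1/4 + 6438/26773*1/8 = 16414/80319 = pi_S3  (ok)
  12883/80319*1/8 + 18625/80319*1/4 + 4361/26773*1/4 + 16414/80319*3/8 + 6438/26773*3/16 = 6438/26773 = pi_S4  (ok)

Answer: 12883/80319 18625/80319 4361/26773 16414/80319 6438/26773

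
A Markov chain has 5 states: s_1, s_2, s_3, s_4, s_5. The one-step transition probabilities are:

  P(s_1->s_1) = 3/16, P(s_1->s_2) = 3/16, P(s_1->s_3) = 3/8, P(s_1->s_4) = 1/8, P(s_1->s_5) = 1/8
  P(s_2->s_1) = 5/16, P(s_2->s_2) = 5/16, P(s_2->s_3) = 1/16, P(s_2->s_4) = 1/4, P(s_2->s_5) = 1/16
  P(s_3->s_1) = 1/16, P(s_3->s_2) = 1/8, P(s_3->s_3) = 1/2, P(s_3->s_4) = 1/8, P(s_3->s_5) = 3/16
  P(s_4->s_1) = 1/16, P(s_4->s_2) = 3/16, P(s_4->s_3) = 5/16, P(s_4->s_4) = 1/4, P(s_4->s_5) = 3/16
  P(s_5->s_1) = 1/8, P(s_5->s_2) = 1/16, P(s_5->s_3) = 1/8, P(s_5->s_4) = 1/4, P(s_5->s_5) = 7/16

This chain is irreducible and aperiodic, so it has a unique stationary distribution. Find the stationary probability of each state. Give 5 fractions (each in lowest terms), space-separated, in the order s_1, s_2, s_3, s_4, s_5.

The stationary distribution satisfies pi = pi * P, i.e.:
  pi_s_1 = 3/16*pi_s_1 + 5/16*pi_s_2 + 1/16*pi_s_3 + 1/16*pi_s_4 + 1/8*pi_s_5
  pi_s_2 = 3/16*pi_s_1 + 5/16*pi_s_2 + 1/8*pi_s_3 + 3/16*pi_s_4 + 1/16*pi_s_5
  pi_s_3 = 3/8*pi_s_1 + 1/16*pi_s_2 + 1/2*pi_s_3 + 5/16*pi_s_4 + 1/8*pi_s_5
  pi_s_4 = 1/8*pi_s_1 + 1/4*pi_s_2 + 1/8*pi_s_3 + 1/4*pi_s_4 + 1/4*pi_s_5
  pi_s_5 = 1/8*pi_s_1 + 1/16*pi_s_2 + 3/16*pi_s_3 + 3/16*pi_s_4 + 7/16*pi_s_5
with normalization: pi_s_1 + pi_s_2 + pi_s_3 + pi_s_4 + pi_s_5 = 1.

Using the first 4 balance equations plus normalization, the linear system A*pi = b is:
  [-13/16, 5/16, 1/16, 1/16, 1/8] . pi = 0
  [3/16, -11/16, 1/8, 3/16, 1/16] . pi = 0
  [3/8, 1/16, -1/2, 5/16, 1/8] . pi = 0
  [1/8, 1/4, 1/8, -3/4, 1/4] . pi = 0
  [1, 1, 1, 1, 1] . pi = 1

Solving yields:
  pi_s_1 = 489/3674
  pi_s_2 = 1197/7348
  pi_s_3 = 1087/3674
  pi_s_4 = 1443/7348
  pi_s_5 = 389/1837

Verification (pi * P):
  489/3674*3/16 + 1197/7348*5/16 + 1087/3674*1/16 + 1443/7348*1/16 + 389/1837*1/8 = 489/3674 = pi_s_1  (ok)
  489/3674*3/16 + 1197/7348*5/16 + 1087/3674*1/8 + 1443/7348*3/16 + 389/1837*1/16 = 1197/7348 = pi_s_2  (ok)
  489/3674*3/8 + 1197/7348*1/16 + 1087/3674*1/2 + 1443/7348*5/16 + 389/1837*1/8 = 1087/3674 = pi_s_3  (ok)
  489/3674*1/8 + 1197/7348*1/4 + 1087/3674*1/8 + 1443/7348*1/4 + 389/1837*1/4 = 1443/7348 = pi_s_4  (ok)
  489/3674*1/8 + 1197/7348*1/16 + 1087/3674*3/16 + 1443/7348*3/16 + 389/1837*7/16 = 389/1837 = pi_s_5  (ok)

Answer: 489/3674 1197/7348 1087/3674 1443/7348 389/1837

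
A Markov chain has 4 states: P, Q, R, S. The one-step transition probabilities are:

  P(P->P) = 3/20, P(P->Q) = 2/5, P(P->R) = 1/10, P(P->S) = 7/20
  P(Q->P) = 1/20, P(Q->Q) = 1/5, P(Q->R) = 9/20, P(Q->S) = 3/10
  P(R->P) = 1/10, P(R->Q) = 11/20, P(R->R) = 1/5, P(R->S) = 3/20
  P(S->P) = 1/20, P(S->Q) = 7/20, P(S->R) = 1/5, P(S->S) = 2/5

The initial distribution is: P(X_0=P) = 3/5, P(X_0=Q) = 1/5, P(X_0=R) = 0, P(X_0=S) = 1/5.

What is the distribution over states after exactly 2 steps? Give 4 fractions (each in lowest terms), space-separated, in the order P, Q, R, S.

Answer: 141/2000 341/1000 553/2000 39/125

Derivation:
Propagating the distribution step by step (d_{t+1} = d_t * P):
d_0 = (P=3/5, Q=1/5, R=0, S=1/5)
  d_1[P] = 3/5*3/20 + 1/5*1/20 + 0*1/10 + 1/5*1/20 = 11/100
  d_1[Q] = 3/5*2/5 + 1/5*1/5 + 0*11/20 + 1/5*7/20 = 7/20
  d_1[R] = 3/5*1/10 + 1/5*9/20 + 0*1/5 + 1/5*1/5 = 19/100
  d_1[S] = 3/5*7/20 + 1/5*3/10 + 0*3/20 + 1/5*2/5 = 7/20
d_1 = (P=11/100, Q=7/20, R=19/100, S=7/20)
  d_2[P] = 11/100*3/20 + 7/20*1/20 + 19/100*1/10 + 7/20*1/20 = 141/2000
  d_2[Q] = 11/100*2/5 + 7/20*1/5 + 19/100*11/20 + 7/20*7/20 = 341/1000
  d_2[R] = 11/100*1/10 + 7/20*9/20 + 19/100*1/5 + 7/20*1/5 = 553/2000
  d_2[S] = 11/100*7/20 + 7/20*3/10 + 19/100*3/20 + 7/20*2/5 = 39/125
d_2 = (P=141/2000, Q=341/1000, R=553/2000, S=39/125)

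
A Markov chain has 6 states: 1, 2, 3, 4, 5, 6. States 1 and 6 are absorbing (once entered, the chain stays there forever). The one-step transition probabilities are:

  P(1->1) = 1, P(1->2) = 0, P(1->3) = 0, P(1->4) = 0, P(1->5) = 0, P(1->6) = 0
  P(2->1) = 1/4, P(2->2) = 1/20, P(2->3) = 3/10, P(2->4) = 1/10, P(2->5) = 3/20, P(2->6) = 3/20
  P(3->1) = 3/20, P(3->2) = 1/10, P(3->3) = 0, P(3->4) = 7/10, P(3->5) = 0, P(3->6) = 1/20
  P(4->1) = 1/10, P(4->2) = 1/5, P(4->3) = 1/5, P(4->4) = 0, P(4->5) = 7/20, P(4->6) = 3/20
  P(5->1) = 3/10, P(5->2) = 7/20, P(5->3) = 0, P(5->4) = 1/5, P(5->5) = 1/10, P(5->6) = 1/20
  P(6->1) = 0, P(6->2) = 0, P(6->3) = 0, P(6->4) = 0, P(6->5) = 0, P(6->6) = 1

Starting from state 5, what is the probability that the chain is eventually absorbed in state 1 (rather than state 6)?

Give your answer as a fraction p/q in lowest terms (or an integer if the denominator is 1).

Let a_i = P(absorbed in 1 | start in state i).
Boundary conditions: a_1 = 1, a_6 = 0.
For each transient state i, a_i = sum_j P(i->j) * a_j:
  a_2 = 1/4*a_1 + 1/20*a_2 + 3/10*a_3 + 1/10*a_4 + 3/20*a_5 + 3/20*a_6
  a_3 = 3/20*a_1 + 1/10*a_2 + 0*a_3 + 7/10*a_4 + 0*a_5 + 1/20*a_6
  a_4 = 1/10*a_1 + 1/5*a_2 + 1/5*a_3 + 0*a_4 + 7/20*a_5 + 3/20*a_6
  a_5 = 3/10*a_1 + 7/20*a_2 + 0*a_3 + 1/5*a_4 + 1/10*a_5 + 1/20*a_6

Substituting a_1 = 1 and a_6 = 0, rearrange to (I - Q) a = r where r[i] = P(i -> 1):
  [19/20, -3/10, -1/10, -3/20] . (a_2, a_3, a_4, a_5) = 1/4
  [-1/10, 1, -7/10, 0] . (a_2, a_3, a_4, a_5) = 3/20
  [-1/5, -1/5, 1, -7/20] . (a_2, a_3, a_4, a_5) = 1/10
  [-7/20, 0, -1/5, 9/10] . (a_2, a_3, a_4, a_5) = 3/10

Solving yields:
  a_2 = 12764/19863
  a_3 = 1412/2207
  a_4 = 24149/39726
  a_5 = 4756/6621

Starting state is 5, so the absorption probability is a_5 = 4756/6621.

Answer: 4756/6621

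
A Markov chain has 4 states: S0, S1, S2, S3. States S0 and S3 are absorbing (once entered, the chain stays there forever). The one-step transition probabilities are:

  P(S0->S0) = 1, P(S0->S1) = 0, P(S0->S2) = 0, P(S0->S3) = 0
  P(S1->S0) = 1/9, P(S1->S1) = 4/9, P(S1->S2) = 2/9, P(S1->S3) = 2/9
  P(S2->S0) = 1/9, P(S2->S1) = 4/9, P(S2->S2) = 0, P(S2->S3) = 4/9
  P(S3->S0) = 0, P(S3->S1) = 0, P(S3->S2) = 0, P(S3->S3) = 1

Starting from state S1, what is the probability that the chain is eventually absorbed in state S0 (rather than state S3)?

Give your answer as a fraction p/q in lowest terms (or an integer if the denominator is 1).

Let a_i = P(absorbed in S0 | start in state i).
Boundary conditions: a_S0 = 1, a_S3 = 0.
For each transient state i, a_i = sum_j P(i->j) * a_j:
  a_S1 = 1/9*a_S0 + 4/9*a_S1 + 2/9*a_S2 + 2/9*a_S3
  a_S2 = 1/9*a_S0 + 4/9*a_S1 + 0*a_S2 + 4/9*a_S3

Substituting a_S0 = 1 and a_S3 = 0, rearrange to (I - Q) a = r where r[i] = P(i -> S0):
  [5/9, -2/9] . (a_S1, a_S2) = 1/9
  [-4/9, 1] . (a_S1, a_S2) = 1/9

Solving yields:
  a_S1 = 11/37
  a_S2 = 9/37

Starting state is S1, so the absorption probability is a_S1 = 11/37.

Answer: 11/37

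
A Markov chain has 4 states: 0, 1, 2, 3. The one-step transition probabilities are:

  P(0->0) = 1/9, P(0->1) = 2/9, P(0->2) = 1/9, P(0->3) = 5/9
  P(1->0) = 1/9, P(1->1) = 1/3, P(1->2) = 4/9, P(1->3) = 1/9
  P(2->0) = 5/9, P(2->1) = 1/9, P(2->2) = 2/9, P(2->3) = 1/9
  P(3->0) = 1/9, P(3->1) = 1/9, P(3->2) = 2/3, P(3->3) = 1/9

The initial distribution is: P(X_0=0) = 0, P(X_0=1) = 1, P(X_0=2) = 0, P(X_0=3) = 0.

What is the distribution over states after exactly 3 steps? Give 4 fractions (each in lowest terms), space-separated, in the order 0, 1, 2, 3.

Answer: 7/27 46/243 221/729 181/729

Derivation:
Propagating the distribution step by step (d_{t+1} = d_t * P):
d_0 = (0=0, 1=1, 2=0, 3=0)
  d_1[0] = 0*1/9 + 1*1/9 + 0*5/9 + 0*1/9 = 1/9
  d_1[1] = 0*2/9 + 1*1/3 + 0*1/9 + 0*1/9 = 1/3
  d_1[2] = 0*1/9 + 1*4/9 + 0*2/9 + 0*2/3 = 4/9
  d_1[3] = 0*5/9 + 1*1/9 + 0*1/9 + 0*1/9 = 1/9
d_1 = (0=1/9, 1=1/3, 2=4/9, 3=1/9)
  d_2[0] = 1/9*1/9 + 1/3*1/9 + 4/9*5/9 + 1/9*1/9 = 25/81
  d_2[1] = 1/9*2/9 + 1/3*1/3 + 4/9*1/9 + 1/9*1/9 = 16/81
  d_2[2] = 1/9*1/9 + 1/3*4/9 + 4/9*2/9 + 1/9*2/3 = 1/3
  d_2[3] = 1/9*5/9 + 1/3*1/9 + 4/9*1/9 + 1/9*1/9 = 13/81
d_2 = (0=25/81, 1=16/81, 2=1/3, 3=13/81)
  d_3[0] = 25/81*1/9 + 16/81*1/9 + 1/3*5/9 + 13/81*1/9 = 7/27
  d_3[1] = 25/81*2/9 + 16/81*1/3 + 1/3*1/9 + 13/81*1/9 = 46/243
  d_3[2] = 25/81*1/9 + 16/81*4/9 + 1/3*2/9 + 13/81*2/3 = 221/729
  d_3[3] = 25/81*5/9 + 16/81*1/9 + 1/3*1/9 + 13/81*1/9 = 181/729
d_3 = (0=7/27, 1=46/243, 2=221/729, 3=181/729)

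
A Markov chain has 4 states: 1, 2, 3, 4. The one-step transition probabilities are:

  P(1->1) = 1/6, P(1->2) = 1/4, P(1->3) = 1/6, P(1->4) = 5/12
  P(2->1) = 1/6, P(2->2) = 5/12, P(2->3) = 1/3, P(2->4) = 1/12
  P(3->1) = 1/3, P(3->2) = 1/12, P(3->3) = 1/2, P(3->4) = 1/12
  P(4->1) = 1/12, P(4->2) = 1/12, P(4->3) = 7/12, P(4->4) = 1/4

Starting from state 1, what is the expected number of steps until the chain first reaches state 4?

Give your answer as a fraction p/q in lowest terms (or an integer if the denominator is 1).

Answer: 252/59

Derivation:
Let h_i = expected steps to first reach 4 from state i.
Boundary: h_4 = 0.
First-step equations for the other states:
  h_1 = 1 + 1/6*h_1 + 1/4*h_2 + 1/6*h_3 + 5/12*h_4
  h_2 = 1 + 1/6*h_1 + 5/12*h_2 + 1/3*h_3 + 1/12*h_4
  h_3 = 1 + 1/3*h_1 + 1/12*h_2 + 1/2*h_3 + 1/12*h_4

Substituting h_4 = 0 and rearranging gives the linear system (I - Q) h = 1:
  [5/6, -1/4, -1/6] . (h_1, h_2, h_3) = 1
  [-1/6, 7/12, -1/3] . (h_1, h_2, h_3) = 1
  [-1/3, -1/12, 1/2] . (h_1, h_2, h_3) = 1

Solving yields:
  h_1 = 252/59
  h_2 = 372/59
  h_3 = 348/59

Starting state is 1, so the expected hitting time is h_1 = 252/59.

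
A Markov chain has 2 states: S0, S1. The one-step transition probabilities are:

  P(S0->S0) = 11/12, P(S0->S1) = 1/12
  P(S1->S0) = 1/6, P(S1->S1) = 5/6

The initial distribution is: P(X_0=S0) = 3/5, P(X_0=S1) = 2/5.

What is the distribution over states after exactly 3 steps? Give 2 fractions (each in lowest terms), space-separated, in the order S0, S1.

Propagating the distribution step by step (d_{t+1} = d_t * P):
d_0 = (S0=3/5, S1=2/5)
  d_1[S0] = 3/5*11/12 + 2/5*1/6 = 37/60
  d_1[S1] = 3/5*1/12 + 2/5*5/6 = 23/60
d_1 = (S0=37/60, S1=23/60)
  d_2[S0] = 37/60*11/12 + 23/60*1/6 = 151/240
  d_2[S1] = 37/60*1/12 + 23/60*5/6 = 89/240
d_2 = (S0=151/240, S1=89/240)
  d_3[S0] = 151/240*11/12 + 89/240*1/6 = 613/960
  d_3[S1] = 151/240*1/12 + 89/240*5/6 = 347/960
d_3 = (S0=613/960, S1=347/960)

Answer: 613/960 347/960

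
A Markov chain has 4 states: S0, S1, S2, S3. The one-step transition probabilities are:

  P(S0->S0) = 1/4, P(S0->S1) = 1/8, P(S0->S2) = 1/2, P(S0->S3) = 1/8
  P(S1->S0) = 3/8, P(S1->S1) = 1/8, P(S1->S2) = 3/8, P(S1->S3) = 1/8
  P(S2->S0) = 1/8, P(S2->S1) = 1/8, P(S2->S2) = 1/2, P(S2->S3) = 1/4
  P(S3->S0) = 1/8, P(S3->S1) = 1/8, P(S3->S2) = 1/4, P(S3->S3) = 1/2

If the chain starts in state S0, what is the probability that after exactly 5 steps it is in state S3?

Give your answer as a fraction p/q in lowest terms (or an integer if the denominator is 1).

Answer: 2309/8192

Derivation:
Computing P^5 by repeated multiplication:
P^1 =
  S0: [1/4, 1/8, 1/2, 1/8]
  S1: [3/8, 1/8, 3/8, 1/8]
  S2: [1/8, 1/8, 1/2, 1/4]
  S3: [1/8, 1/8, 1/4, 1/2]
P^2 =
  S0: [3/16, 1/8, 29/64, 15/64]
  S1: [13/64, 1/8, 29/64, 7/32]
  S2: [11/64, 1/8, 27/64, 9/32]
  S3: [11/64, 1/8, 23/64, 11/32]
P^3 =
  S0: [23/128, 1/8, 109/256, 69/256]
  S1: [93/512, 1/8, 55/128, 135/512]
  S2: [91/512, 1/8, 53/128, 145/512]
  S3: [91/512, 1/8, 51/128, 153/512]
P^4 =
  S0: [183/1024, 1/8, 427/1024, 143/512]
  S1: [733/4096, 1/8, 857/2048, 1137/4096]
  S2: [731/4096, 1/8, 847/2048, 1159/4096]
  S3: [731/4096, 1/8, 839/2048, 1175/4096]
P^5 =
  S0: [1463/8192, 1/8, 849/2048, 2309/8192]
  S1: [5853/32768, 1/8, 6799/16384, 9221/32768]
  S2: [5851/32768, 1/8, 6777/16384, 9267/32768]
  S3: [5851/32768, 1/8, 6761/16384, 9299/32768]

(P^5)[S0 -> S3] = 2309/8192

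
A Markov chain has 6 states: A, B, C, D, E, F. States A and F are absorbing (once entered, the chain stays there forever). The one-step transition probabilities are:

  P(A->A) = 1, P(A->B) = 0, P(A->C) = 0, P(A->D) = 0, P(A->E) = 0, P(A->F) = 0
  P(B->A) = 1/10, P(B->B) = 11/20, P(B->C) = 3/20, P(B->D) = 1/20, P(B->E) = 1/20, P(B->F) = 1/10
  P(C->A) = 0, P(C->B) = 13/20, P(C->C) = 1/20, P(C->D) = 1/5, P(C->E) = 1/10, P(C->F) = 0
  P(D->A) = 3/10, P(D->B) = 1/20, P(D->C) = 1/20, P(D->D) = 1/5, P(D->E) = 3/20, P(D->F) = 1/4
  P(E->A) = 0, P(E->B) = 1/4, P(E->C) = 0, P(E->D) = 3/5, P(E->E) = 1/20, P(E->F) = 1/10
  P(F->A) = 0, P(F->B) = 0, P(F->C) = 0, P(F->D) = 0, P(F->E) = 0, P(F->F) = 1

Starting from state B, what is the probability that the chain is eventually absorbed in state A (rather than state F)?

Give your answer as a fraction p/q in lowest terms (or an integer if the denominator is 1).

Let a_i = P(absorbed in A | start in state i).
Boundary conditions: a_A = 1, a_F = 0.
For each transient state i, a_i = sum_j P(i->j) * a_j:
  a_B = 1/10*a_A + 11/20*a_B + 3/20*a_C + 1/20*a_D + 1/20*a_E + 1/10*a_F
  a_C = 0*a_A + 13/20*a_B + 1/20*a_C + 1/5*a_D + 1/10*a_E + 0*a_F
  a_D = 3/10*a_A + 1/20*a_B + 1/20*a_C + 1/5*a_D + 3/20*a_E + 1/4*a_F
  a_E = 0*a_A + 1/4*a_B + 0*a_C + 3/5*a_D + 1/20*a_E + 1/10*a_F

Substituting a_A = 1 and a_F = 0, rearrange to (I - Q) a = r where r[i] = P(i -> A):
  [9/20, -3/20, -1/20, -1/20] . (a_B, a_C, a_D, a_E) = 1/10
  [-13/20, 19/20, -1/5, -1/10] . (a_B, a_C, a_D, a_E) = 0
  [-1/20, -1/20, 4/5, -3/20] . (a_B, a_C, a_D, a_E) = 3/10
  [-1/4, 0, -3/5, 19/20] . (a_B, a_C, a_D, a_E) = 0

Solving yields:
  a_B = 5106/10243
  a_C = 5122/10243
  a_D = 5368/10243
  a_E = 4734/10243

Starting state is B, so the absorption probability is a_B = 5106/10243.

Answer: 5106/10243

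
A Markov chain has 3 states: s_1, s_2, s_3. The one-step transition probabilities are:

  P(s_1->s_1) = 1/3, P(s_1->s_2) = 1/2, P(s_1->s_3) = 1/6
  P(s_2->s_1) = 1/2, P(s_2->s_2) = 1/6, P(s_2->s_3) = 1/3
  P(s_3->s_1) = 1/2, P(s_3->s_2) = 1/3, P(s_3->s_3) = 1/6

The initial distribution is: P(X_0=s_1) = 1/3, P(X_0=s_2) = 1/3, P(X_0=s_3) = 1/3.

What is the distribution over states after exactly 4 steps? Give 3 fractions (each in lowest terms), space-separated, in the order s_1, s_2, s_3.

Answer: 833/1944 25/72 109/486

Derivation:
Propagating the distribution step by step (d_{t+1} = d_t * P):
d_0 = (s_1=1/3, s_2=1/3, s_3=1/3)
  d_1[s_1] = 1/3*1/3 + 1/3*1/2 + 1/3*1/2 = 4/9
  d_1[s_2] = 1/3*1/2 + 1/3*1/6 + 1/3*1/3 = 1/3
  d_1[s_3] = 1/3*1/6 + 1/3*1/3 + 1/3*1/6 = 2/9
d_1 = (s_1=4/9, s_2=1/3, s_3=2/9)
  d_2[s_1] = 4/9*1/3 + 1/3*1/2 + 2/9*1/2 = 23/54
  d_2[s_2] = 4/9*1/2 + 1/3*1/6 + 2/9*1/3 = 19/54
  d_2[s_3] = 4/9*1/6 + 1/3*1/3 + 2/9*1/6 = 2/9
d_2 = (s_1=23/54, s_2=19/54, s_3=2/9)
  d_3[s_1] = 23/54*1/3 + 19/54*1/2 + 2/9*1/2 = 139/324
  d_3[s_2] = 23/54*1/2 + 19/54*1/6 + 2/9*1/3 = 28/81
  d_3[s_3] = 23/54*1/6 + 19/54*1/3 + 2/9*1/6 = 73/324
d_3 = (s_1=139/324, s_2=28/81, s_3=73/324)
  d_4[s_1] = 139/324*1/3 + 28/81*1/2 + 73/324*1/2 = 833/1944
  d_4[s_2] = 139/324*1/2 + 28/81*1/6 + 73/324*1/3 = 25/72
  d_4[s_3] = 139/324*1/6 + 28/81*1/3 + 73/324*1/6 = 109/486
d_4 = (s_1=833/1944, s_2=25/72, s_3=109/486)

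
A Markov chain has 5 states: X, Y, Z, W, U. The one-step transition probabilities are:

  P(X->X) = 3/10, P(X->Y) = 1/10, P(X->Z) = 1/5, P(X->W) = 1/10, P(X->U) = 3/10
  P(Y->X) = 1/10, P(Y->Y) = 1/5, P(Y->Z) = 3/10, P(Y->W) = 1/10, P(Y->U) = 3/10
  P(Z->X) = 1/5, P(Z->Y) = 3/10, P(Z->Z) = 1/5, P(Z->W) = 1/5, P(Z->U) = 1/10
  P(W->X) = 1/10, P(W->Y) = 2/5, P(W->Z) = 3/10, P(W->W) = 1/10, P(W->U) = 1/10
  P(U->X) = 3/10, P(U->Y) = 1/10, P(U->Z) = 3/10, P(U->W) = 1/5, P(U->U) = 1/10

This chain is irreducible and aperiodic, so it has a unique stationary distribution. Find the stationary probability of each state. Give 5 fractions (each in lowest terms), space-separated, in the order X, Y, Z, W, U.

The stationary distribution satisfies pi = pi * P, i.e.:
  pi_X = 3/10*pi_X + 1/10*pi_Y + 1/5*pi_Z + 1/10*pi_W + 3/10*pi_U
  pi_Y = 1/10*pi_X + 1/5*pi_Y + 3/10*pi_Z + 2/5*pi_W + 1/10*pi_U
  pi_Z = 1/5*pi_X + 3/10*pi_Y + 1/5*pi_Z + 3/10*pi_W + 3/10*pi_U
  pi_W = 1/10*pi_X + 1/10*pi_Y + 1/5*pi_Z + 1/10*pi_W + 1/5*pi_U
  pi_U = 3/10*pi_X + 3/10*pi_Y + 1/10*pi_Z + 1/10*pi_W + 1/10*pi_U
with normalization: pi_X + pi_Y + pi_Z + pi_W + pi_U = 1.

Using the first 4 balance equations plus normalization, the linear system A*pi = b is:
  [-7/10, 1/10, 1/5, 1/10, 3/10] . pi = 0
  [1/10, -4/5, 3/10, 2/5, 1/10] . pi = 0
  [1/5, 3/10, -4/5, 3/10, 3/10] . pi = 0
  [1/10, 1/10, 1/5, -9/10, 1/5] . pi = 0
  [1, 1, 1, 1, 1] . pi = 1

Solving yields:
  pi_X = 1096/5407
  pi_Y = 2331/10814
  pi_Z = 1375/5407
  pi_W = 1555/10814
  pi_U = 993/5407

Verification (pi * P):
  1096/5407*3/10 + 2331/10814*1/10 + 1375/5407*1/5 + 1555/10814*1/10 + 993/5407*3/10 = 1096/5407 = pi_X  (ok)
  1096/5407*1/10 + 2331/10814*1/5 + 1375/5407*3/10 + 1555/10814*2/5 + 993/5407*1/10 = 2331/10814 = pi_Y  (ok)
  1096/5407*1/5 + 2331/10814*3/10 + 1375/5407*1/5 + 1555/10814*3/10 + 993/5407*3/10 = 1375/5407 = pi_Z  (ok)
  1096/5407*1/10 + 2331/10814*1/10 + 1375/5407*1/5 + 1555/10814*1/10 + 993/5407*1/5 = 1555/10814 = pi_W  (ok)
  1096/5407*3/10 + 2331/10814*3/10 + 1375/5407*1/10 + 1555/10814*1/10 + 993/5407*1/10 = 993/5407 = pi_U  (ok)

Answer: 1096/5407 2331/10814 1375/5407 1555/10814 993/5407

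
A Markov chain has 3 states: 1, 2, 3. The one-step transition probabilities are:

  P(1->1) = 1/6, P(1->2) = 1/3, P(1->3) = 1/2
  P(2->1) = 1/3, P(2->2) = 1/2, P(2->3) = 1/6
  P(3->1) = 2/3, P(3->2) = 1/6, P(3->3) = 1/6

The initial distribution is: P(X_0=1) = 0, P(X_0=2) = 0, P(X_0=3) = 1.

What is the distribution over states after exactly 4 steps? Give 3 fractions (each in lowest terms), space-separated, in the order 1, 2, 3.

Propagating the distribution step by step (d_{t+1} = d_t * P):
d_0 = (1=0, 2=0, 3=1)
  d_1[1] = 0*1/6 + 0*1/3 + 1*2/3 = 2/3
  d_1[2] = 0*1/3 + 0*1/2 + 1*1/6 = 1/6
  d_1[3] = 0*1/2 + 0*1/6 + 1*1/6 = 1/6
d_1 = (1=2/3, 2=1/6, 3=1/6)
  d_2[1] = 2/3*1/6 + 1/6*1/3 + 1/6*2/3 = 5/18
  d_2[2] = 2/3*1/3 + 1/6*1/2 + 1/6*1/6 = 1/3
  d_2[3] = 2/3*1/2 + 1/6*1/6 + 1/6*1/6 = 7/18
d_2 = (1=5/18, 2=1/3, 3=7/18)
  d_3[1] = 5/18*1/6 + 1/3*1/3 + 7/18*2/3 = 5/12
  d_3[2] = 5/18*1/3 + 1/3*1/2 + 7/18*1/6 = 35/108
  d_3[3] = 5/18*1/2 + 1/3*1/6 + 7/18*1/6 = 7/27
d_3 = (1=5/12, 2=35/108, 3=7/27)
  d_4[1] = 5/12*1/6 + 35/108*1/3 + 7/27*2/3 = 227/648
  d_4[2] = 5/12*1/3 + 35/108*1/2 + 7/27*1/6 = 223/648
  d_4[3] = 5/12*1/2 + 35/108*1/6 + 7/27*1/6 = 11/36
d_4 = (1=227/648, 2=223/648, 3=11/36)

Answer: 227/648 223/648 11/36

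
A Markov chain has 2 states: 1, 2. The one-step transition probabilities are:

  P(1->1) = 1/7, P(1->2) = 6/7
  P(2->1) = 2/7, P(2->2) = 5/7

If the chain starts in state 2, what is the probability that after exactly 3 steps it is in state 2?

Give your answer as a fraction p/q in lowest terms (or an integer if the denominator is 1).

Computing P^3 by repeated multiplication:
P^1 =
  1: [1/7, 6/7]
  2: [2/7, 5/7]
P^2 =
  1: [13/49, 36/49]
  2: [12/49, 37/49]
P^3 =
  1: [85/343, 258/343]
  2: [86/343, 257/343]

(P^3)[2 -> 2] = 257/343

Answer: 257/343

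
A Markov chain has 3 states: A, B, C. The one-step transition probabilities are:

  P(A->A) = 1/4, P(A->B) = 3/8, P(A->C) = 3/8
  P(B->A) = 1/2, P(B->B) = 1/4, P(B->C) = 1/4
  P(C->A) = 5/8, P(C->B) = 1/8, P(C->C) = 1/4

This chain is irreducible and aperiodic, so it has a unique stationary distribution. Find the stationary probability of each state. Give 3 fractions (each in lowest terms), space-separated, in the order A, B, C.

Answer: 34/79 21/79 24/79

Derivation:
The stationary distribution satisfies pi = pi * P, i.e.:
  pi_A = 1/4*pi_A + 1/2*pi_B + 5/8*pi_C
  pi_B = 3/8*pi_A + 1/4*pi_B + 1/8*pi_C
  pi_C = 3/8*pi_A + 1/4*pi_B + 1/4*pi_C
with normalization: pi_A + pi_B + pi_C = 1.

Using the first 2 balance equations plus normalization, the linear system A*pi = b is:
  [-3/4, 1/2, 5/8] . pi = 0
  [3/8, -3/4, 1/8] . pi = 0
  [1, 1, 1] . pi = 1

Solving yields:
  pi_A = 34/79
  pi_B = 21/79
  pi_C = 24/79

Verification (pi * P):
  34/79*1/4 + 21/79*1/2 + 24/79*5/8 = 34/79 = pi_A  (ok)
  34/79*3/8 + 21/79*1/4 + 24/79*1/8 = 21/79 = pi_B  (ok)
  34/79*3/8 + 21/79*1/4 + 24/79*1/4 = 24/79 = pi_C  (ok)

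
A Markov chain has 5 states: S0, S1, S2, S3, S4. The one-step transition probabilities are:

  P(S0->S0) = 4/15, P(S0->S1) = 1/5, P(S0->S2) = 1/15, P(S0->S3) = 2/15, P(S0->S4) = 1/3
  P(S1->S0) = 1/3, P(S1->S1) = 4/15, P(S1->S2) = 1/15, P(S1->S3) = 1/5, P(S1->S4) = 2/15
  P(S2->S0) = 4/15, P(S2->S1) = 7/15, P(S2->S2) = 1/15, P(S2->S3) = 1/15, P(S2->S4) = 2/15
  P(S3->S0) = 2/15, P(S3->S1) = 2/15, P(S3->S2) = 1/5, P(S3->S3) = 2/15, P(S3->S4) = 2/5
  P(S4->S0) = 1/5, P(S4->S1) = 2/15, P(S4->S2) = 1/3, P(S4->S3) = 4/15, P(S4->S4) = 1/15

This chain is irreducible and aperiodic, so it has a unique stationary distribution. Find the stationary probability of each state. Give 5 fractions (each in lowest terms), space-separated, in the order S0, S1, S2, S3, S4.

Answer: 5142/20951 4793/20951 3053/20951 48/287 637/2993

Derivation:
The stationary distribution satisfies pi = pi * P, i.e.:
  pi_S0 = 4/15*pi_S0 + 1/3*pi_S1 + 4/15*pi_S2 + 2/15*pi_S3 + 1/5*pi_S4
  pi_S1 = 1/5*pi_S0 + 4/15*pi_S1 + 7/15*pi_S2 + 2/15*pi_S3 + 2/15*pi_S4
  pi_S2 = 1/15*pi_S0 + 1/15*pi_S1 + 1/15*pi_S2 + 1/5*pi_S3 + 1/3*pi_S4
  pi_S3 = 2/15*pi_S0 + 1/5*pi_S1 + 1/15*pi_S2 + 2/15*pi_S3 + 4/15*pi_S4
  pi_S4 = 1/3*pi_S0 + 2/15*pi_S1 + 2/15*pi_S2 + 2/5*pi_S3 + 1/15*pi_S4
with normalization: pi_S0 + pi_S1 + pi_S2 + pi_S3 + pi_S4 = 1.

Using the first 4 balance equations plus normalization, the linear system A*pi = b is:
  [-11/15, 1/3, 4/15, 2/15, 1/5] . pi = 0
  [1/5, -11/15, 7/15, 2/15, 2/15] . pi = 0
  [1/15, 1/15, -14/15, 1/5, 1/3] . pi = 0
  [2/15, 1/5, 1/15, -13/15, 4/15] . pi = 0
  [1, 1, 1, 1, 1] . pi = 1

Solving yields:
  pi_S0 = 5142/20951
  pi_S1 = 4793/20951
  pi_S2 = 3053/20951
  pi_S3 = 48/287
  pi_S4 = 637/2993

Verification (pi * P):
  5142/20951*4/15 + 4793/20951*1/3 + 3053/20951*4/15 + 48/287*2/15 + 637/2993*1/5 = 5142/20951 = pi_S0  (ok)
  5142/20951*1/5 + 4793/20951*4/15 + 3053/20951*7/15 + 48/287*2/15 + 637/2993*2/15 = 4793/20951 = pi_S1  (ok)
  5142/20951*1/15 + 4793/20951*1/15 + 3053/20951*1/15 + 48/287*1/5 + 637/2993*1/3 = 3053/20951 = pi_S2  (ok)
  5142/20951*2/15 + 4793/20951*1/5 + 3053/20951*1/15 + 48/287*2/15 + 637/2993*4/15 = 48/287 = pi_S3  (ok)
  5142/20951*1/3 + 4793/20951*2/15 + 3053/20951*2/15 + 48/287*2/5 + 637/2993*1/15 = 637/2993 = pi_S4  (ok)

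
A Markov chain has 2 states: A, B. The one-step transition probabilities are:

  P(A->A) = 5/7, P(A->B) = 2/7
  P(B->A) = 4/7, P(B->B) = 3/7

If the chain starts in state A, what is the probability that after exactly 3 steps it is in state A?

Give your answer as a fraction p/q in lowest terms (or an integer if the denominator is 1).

Computing P^3 by repeated multiplication:
P^1 =
  A: [5/7, 2/7]
  B: [4/7, 3/7]
P^2 =
  A: [33/49, 16/49]
  B: [32/49, 17/49]
P^3 =
  A: [229/343, 114/343]
  B: [228/343, 115/343]

(P^3)[A -> A] = 229/343

Answer: 229/343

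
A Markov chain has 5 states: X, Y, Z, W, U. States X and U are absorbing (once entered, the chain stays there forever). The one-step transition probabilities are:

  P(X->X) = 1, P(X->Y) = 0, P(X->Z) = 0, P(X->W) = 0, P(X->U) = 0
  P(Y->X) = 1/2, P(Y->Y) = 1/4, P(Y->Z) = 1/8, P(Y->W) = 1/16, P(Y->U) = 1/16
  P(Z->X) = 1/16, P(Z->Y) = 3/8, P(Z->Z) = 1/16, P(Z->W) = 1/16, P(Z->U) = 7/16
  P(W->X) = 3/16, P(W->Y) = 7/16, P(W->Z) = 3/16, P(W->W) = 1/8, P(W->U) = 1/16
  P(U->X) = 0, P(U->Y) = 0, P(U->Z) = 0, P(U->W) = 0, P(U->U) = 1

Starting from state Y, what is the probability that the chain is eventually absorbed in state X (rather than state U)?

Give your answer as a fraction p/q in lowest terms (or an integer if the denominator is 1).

Answer: 1738/2179

Derivation:
Let a_i = P(absorbed in X | start in state i).
Boundary conditions: a_X = 1, a_U = 0.
For each transient state i, a_i = sum_j P(i->j) * a_j:
  a_Y = 1/2*a_X + 1/4*a_Y + 1/8*a_Z + 1/16*a_W + 1/16*a_U
  a_Z = 1/16*a_X + 3/8*a_Y + 1/16*a_Z + 1/16*a_W + 7/16*a_U
  a_W = 3/16*a_X + 7/16*a_Y + 3/16*a_Z + 1/8*a_W + 1/16*a_U

Substituting a_X = 1 and a_U = 0, rearrange to (I - Q) a = r where r[i] = P(i -> X):
  [3/4, -1/8, -1/16] . (a_Y, a_Z, a_W) = 1/2
  [-3/8, 15/16, -1/16] . (a_Y, a_Z, a_W) = 1/16
  [-7/16, -3/16, 7/8] . (a_Y, a_Z, a_W) = 3/16

Solving yields:
  a_Y = 1738/2179
  a_Z = 943/2179
  a_W = 1538/2179

Starting state is Y, so the absorption probability is a_Y = 1738/2179.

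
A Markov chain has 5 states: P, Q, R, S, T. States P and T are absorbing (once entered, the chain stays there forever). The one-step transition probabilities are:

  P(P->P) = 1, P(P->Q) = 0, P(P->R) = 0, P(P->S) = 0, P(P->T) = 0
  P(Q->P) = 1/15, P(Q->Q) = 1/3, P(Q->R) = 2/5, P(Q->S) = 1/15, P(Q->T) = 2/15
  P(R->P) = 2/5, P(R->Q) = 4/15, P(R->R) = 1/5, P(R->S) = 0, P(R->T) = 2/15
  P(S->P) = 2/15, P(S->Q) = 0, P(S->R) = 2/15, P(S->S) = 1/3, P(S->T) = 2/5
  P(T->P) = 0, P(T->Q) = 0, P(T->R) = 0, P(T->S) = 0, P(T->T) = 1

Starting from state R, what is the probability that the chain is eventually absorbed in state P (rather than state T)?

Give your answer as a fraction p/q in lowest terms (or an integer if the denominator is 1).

Let a_i = P(absorbed in P | start in state i).
Boundary conditions: a_P = 1, a_T = 0.
For each transient state i, a_i = sum_j P(i->j) * a_j:
  a_Q = 1/15*a_P + 1/3*a_Q + 2/5*a_R + 1/15*a_S + 2/15*a_T
  a_R = 2/5*a_P + 4/15*a_Q + 1/5*a_R + 0*a_S + 2/15*a_T
  a_S = 2/15*a_P + 0*a_Q + 2/15*a_R + 1/3*a_S + 2/5*a_T

Substituting a_P = 1 and a_T = 0, rearrange to (I - Q) a = r where r[i] = P(i -> P):
  [2/3, -2/5, -1/15] . (a_Q, a_R, a_S) = 1/15
  [-4/15, 4/5, 0] . (a_Q, a_R, a_S) = 2/5
  [0, -2/15, 2/3] . (a_Q, a_R, a_S) = 2/15

Solving yields:
  a_Q = 129/238
  a_R = 81/119
  a_S = 40/119

Starting state is R, so the absorption probability is a_R = 81/119.

Answer: 81/119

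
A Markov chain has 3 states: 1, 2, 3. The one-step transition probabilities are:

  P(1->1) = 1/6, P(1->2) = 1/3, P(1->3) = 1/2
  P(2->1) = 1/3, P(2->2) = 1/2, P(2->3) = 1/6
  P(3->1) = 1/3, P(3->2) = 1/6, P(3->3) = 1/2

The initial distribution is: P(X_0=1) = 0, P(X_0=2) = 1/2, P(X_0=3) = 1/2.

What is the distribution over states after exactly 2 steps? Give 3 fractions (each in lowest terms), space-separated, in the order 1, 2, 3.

Propagating the distribution step by step (d_{t+1} = d_t * P):
d_0 = (1=0, 2=1/2, 3=1/2)
  d_1[1] = 0*1/6 + 1/2*1/3 + 1/2*1/3 = 1/3
  d_1[2] = 0*1/3 + 1/2*1/2 + 1/2*1/6 = 1/3
  d_1[3] = 0*1/2 + 1/2*1/6 + 1/2*1/2 = 1/3
d_1 = (1=1/3, 2=1/3, 3=1/3)
  d_2[1] = 1/3*1/6 + 1/3*1/3 + 1/3*1/3 = 5/18
  d_2[2] = 1/3*1/3 + 1/3*1/2 + 1/3*1/6 = 1/3
  d_2[3] = 1/3*1/2 + 1/3*1/6 + 1/3*1/2 = 7/18
d_2 = (1=5/18, 2=1/3, 3=7/18)

Answer: 5/18 1/3 7/18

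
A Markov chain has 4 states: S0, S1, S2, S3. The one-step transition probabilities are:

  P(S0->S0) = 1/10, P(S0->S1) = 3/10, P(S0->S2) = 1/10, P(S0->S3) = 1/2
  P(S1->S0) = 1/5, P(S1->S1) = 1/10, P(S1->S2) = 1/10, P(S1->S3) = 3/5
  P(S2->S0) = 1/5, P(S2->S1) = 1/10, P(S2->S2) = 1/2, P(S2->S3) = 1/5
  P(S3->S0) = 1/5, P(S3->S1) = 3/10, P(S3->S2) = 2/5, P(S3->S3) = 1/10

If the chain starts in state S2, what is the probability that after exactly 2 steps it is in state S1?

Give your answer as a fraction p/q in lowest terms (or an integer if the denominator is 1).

Computing P^2 by repeated multiplication:
P^1 =
  S0: [1/10, 3/10, 1/10, 1/2]
  S1: [1/5, 1/10, 1/10, 3/5]
  S2: [1/5, 1/10, 1/2, 1/5]
  S3: [1/5, 3/10, 2/5, 1/10]
P^2 =
  S0: [19/100, 11/50, 29/100, 3/10]
  S1: [9/50, 13/50, 8/25, 6/25]
  S2: [9/50, 9/50, 9/25, 7/25]
  S3: [9/50, 4/25, 29/100, 37/100]

(P^2)[S2 -> S1] = 9/50

Answer: 9/50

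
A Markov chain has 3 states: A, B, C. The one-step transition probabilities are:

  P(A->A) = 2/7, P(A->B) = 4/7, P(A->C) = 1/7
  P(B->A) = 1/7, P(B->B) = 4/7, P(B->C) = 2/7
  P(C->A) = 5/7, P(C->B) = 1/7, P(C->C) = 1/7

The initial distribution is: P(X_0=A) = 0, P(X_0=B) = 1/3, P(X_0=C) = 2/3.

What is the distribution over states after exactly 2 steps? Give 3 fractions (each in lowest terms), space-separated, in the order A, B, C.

Answer: 16/49 24/49 9/49

Derivation:
Propagating the distribution step by step (d_{t+1} = d_t * P):
d_0 = (A=0, B=1/3, C=2/3)
  d_1[A] = 0*2/7 + 1/3*1/7 + 2/3*5/7 = 11/21
  d_1[B] = 0*4/7 + 1/3*4/7 + 2/3*1/7 = 2/7
  d_1[C] = 0*1/7 + 1/3*2/7 + 2/3*1/7 = 4/21
d_1 = (A=11/21, B=2/7, C=4/21)
  d_2[A] = 11/21*2/7 + 2/7*1/7 + 4/21*5/7 = 16/49
  d_2[B] = 11/21*4/7 + 2/7*4/7 + 4/21*1/7 = 24/49
  d_2[C] = 11/21*1/7 + 2/7*2/7 + 4/21*1/7 = 9/49
d_2 = (A=16/49, B=24/49, C=9/49)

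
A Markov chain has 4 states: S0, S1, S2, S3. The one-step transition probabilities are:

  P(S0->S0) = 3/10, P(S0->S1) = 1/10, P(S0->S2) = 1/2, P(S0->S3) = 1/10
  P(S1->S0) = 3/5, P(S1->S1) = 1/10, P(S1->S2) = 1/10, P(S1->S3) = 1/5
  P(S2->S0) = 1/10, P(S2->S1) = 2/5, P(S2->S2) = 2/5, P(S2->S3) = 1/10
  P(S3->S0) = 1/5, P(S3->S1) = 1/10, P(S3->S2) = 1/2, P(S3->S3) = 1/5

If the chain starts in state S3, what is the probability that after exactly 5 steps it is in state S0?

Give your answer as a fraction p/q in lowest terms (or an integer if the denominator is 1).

Computing P^5 by repeated multiplication:
P^1 =
  S0: [3/10, 1/10, 1/2, 1/10]
  S1: [3/5, 1/10, 1/10, 1/5]
  S2: [1/10, 2/5, 2/5, 1/10]
  S3: [1/5, 1/10, 1/2, 1/5]
P^2 =
  S0: [11/50, 1/4, 41/100, 3/25]
  S1: [29/100, 13/100, 9/20, 13/100]
  S2: [33/100, 11/50, 3/10, 3/20]
  S3: [21/100, 1/4, 41/100, 13/100]
P^3 =
  S0: [281/1000, 223/1000, 359/1000, 137/1000]
  S1: [59/250, 47/200, 403/1000, 63/500]
  S2: [291/1000, 19/100, 191/500, 137/1000]
  S3: [7/25, 223/1000, 359/1000, 69/500]
P^4 =
  S0: [1407/5000, 2077/10000, 3749/10000, 17/125]
  S1: [2773/10000, 2209/10000, 3657/10000, 1361/10000]
  S2: [2669/10000, 1073/5000, 1929/5000, 1327/10000]
  S3: [2813/10000, 2077/10000, 3749/10000, 1361/10000]
P^5 =
  S0: [27373/100000, 21247/100000, 37943/100000, 13437/100000]
  S1: [1747/6250, 20971/100000, 37507/100000, 1357/10000]
  S2: [5479/20000, 10787/50000, 18779/50000, 13473/100000]
  S3: [6843/25000, 21247/100000, 37943/100000, 6719/50000]

(P^5)[S3 -> S0] = 6843/25000

Answer: 6843/25000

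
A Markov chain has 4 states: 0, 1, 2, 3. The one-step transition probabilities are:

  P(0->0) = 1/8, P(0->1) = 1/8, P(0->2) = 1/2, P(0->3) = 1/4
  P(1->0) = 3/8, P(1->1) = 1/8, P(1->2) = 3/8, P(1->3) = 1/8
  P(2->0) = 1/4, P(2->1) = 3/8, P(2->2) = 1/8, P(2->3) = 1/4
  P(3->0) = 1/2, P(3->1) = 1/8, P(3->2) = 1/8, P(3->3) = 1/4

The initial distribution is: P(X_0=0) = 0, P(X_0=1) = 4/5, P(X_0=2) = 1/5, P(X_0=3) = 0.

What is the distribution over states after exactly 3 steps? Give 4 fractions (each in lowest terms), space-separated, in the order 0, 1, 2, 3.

Propagating the distribution step by step (d_{t+1} = d_t * P):
d_0 = (0=0, 1=4/5, 2=1/5, 3=0)
  d_1[0] = 0*1/8 + 4/5*3/8 + 1/5*1/4 + 0*1/2 = 7/20
  d_1[1] = 0*1/8 + 4/5*1/8 + 1/5*3/8 + 0*1/8 = 7/40
  d_1[2] = 0*1/2 + 4/5*3/8 + 1/5*1/8 + 0*1/8 = 13/40
  d_1[3] = 0*1/4 + 4/5*1/8 + 1/5*1/4 + 0*1/4 = 3/20
d_1 = (0=7/20, 1=7/40, 2=13/40, 3=3/20)
  d_2[0] = 7/20*1/8 + 7/40*3/8 + 13/40*1/4 + 3/20*1/2 = 17/64
  d_2[1] = 7/20*1/8 + 7/40*1/8 + 13/40*3/8 + 3/20*1/8 = 33/160
  d_2[2] = 7/20*1/2 + 7/40*3/8 + 13/40*1/8 + 3/20*1/8 = 3/10
  d_2[3] = 7/20*1/4 + 7/40*1/8 + 13/40*1/4 + 3/20*1/4 = 73/320
d_2 = (0=17/64, 1=33/160, 2=3/10, 3=73/320)
  d_3[0] = 17/64*1/8 + 33/160*3/8 + 3/10*1/4 + 73/320*1/2 = 767/2560
  d_3[1] = 17/64*1/8 + 33/160*1/8 + 3/10*3/8 + 73/320*1/8 = 1/5
  d_3[2] = 17/64*1/2 + 33/160*3/8 + 3/10*1/8 + 73/320*1/8 = 707/2560
  d_3[3] = 17/64*1/4 + 33/160*1/8 + 3/10*1/4 + 73/320*1/4 = 287/1280
d_3 = (0=767/2560, 1=1/5, 2=707/2560, 3=287/1280)

Answer: 767/2560 1/5 707/2560 287/1280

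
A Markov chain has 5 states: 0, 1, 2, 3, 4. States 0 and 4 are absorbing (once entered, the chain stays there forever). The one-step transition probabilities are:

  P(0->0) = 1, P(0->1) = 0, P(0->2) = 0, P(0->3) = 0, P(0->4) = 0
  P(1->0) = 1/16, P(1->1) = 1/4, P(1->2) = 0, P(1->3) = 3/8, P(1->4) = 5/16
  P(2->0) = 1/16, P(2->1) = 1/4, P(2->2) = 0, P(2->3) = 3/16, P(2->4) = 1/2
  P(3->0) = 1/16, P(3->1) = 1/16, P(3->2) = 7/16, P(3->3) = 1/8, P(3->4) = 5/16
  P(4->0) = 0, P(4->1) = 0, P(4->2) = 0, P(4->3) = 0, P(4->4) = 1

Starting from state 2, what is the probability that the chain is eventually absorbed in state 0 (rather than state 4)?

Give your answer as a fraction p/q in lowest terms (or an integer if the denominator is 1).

Answer: 281/2172

Derivation:
Let a_i = P(absorbed in 0 | start in state i).
Boundary conditions: a_0 = 1, a_4 = 0.
For each transient state i, a_i = sum_j P(i->j) * a_j:
  a_1 = 1/16*a_0 + 1/4*a_1 + 0*a_2 + 3/8*a_3 + 5/16*a_4
  a_2 = 1/16*a_0 + 1/4*a_1 + 0*a_2 + 3/16*a_3 + 1/2*a_4
  a_3 = 1/16*a_0 + 1/16*a_1 + 7/16*a_2 + 1/8*a_3 + 5/16*a_4

Substituting a_0 = 1 and a_4 = 0, rearrange to (I - Q) a = r where r[i] = P(i -> 0):
  [3/4, 0, -3/8] . (a_1, a_2, a_3) = 1/16
  [-1/4, 1, -3/16] . (a_1, a_2, a_3) = 1/16
  [-1/16, -7/16, 7/8] . (a_1, a_2, a_3) = 1/16

Solving yields:
  a_1 = 341/2172
  a_2 = 281/2172
  a_3 = 80/543

Starting state is 2, so the absorption probability is a_2 = 281/2172.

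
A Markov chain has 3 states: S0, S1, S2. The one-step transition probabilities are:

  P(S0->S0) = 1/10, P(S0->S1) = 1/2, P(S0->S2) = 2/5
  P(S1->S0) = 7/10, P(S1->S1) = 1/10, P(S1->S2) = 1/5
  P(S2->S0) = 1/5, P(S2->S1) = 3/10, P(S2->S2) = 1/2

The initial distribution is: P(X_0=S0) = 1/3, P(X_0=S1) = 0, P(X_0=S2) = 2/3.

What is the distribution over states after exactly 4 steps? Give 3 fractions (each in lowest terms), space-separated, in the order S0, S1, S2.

Propagating the distribution step by step (d_{t+1} = d_t * P):
d_0 = (S0=1/3, S1=0, S2=2/3)
  d_1[S0] = 1/3*1/10 + 0*7/10 + 2/3*1/5 = 1/6
  d_1[S1] = 1/3*1/2 + 0*1/10 + 2/3*3/10 = 11/30
  d_1[S2] = 1/3*2/5 + 0*1/5 + 2/3*1/2 = 7/15
d_1 = (S0=1/6, S1=11/30, S2=7/15)
  d_2[S0] = 1/6*1/10 + 11/30*7/10 + 7/15*1/5 = 11/30
  d_2[S1] = 1/6*1/2 + 11/30*1/10 + 7/15*3/10 = 13/50
  d_2[S2] = 1/6*2/5 + 11/30*1/5 + 7/15*1/2 = 28/75
d_2 = (S0=11/30, S1=13/50, S2=28/75)
  d_3[S0] = 11/30*1/10 + 13/50*7/10 + 28/75*1/5 = 22/75
  d_3[S1] = 11/30*1/2 + 13/50*1/10 + 28/75*3/10 = 241/750
  d_3[S2] = 11/30*2/5 + 13/50*1/5 + 28/75*1/2 = 289/750
d_3 = (S0=22/75, S1=241/750, S2=289/750)
  d_4[S0] = 22/75*1/10 + 241/750*7/10 + 289/750*1/5 = 497/1500
  d_4[S1] = 22/75*1/2 + 241/750*1/10 + 289/750*3/10 = 184/625
  d_4[S2] = 22/75*2/5 + 241/750*1/5 + 289/750*1/2 = 2807/7500
d_4 = (S0=497/1500, S1=184/625, S2=2807/7500)

Answer: 497/1500 184/625 2807/7500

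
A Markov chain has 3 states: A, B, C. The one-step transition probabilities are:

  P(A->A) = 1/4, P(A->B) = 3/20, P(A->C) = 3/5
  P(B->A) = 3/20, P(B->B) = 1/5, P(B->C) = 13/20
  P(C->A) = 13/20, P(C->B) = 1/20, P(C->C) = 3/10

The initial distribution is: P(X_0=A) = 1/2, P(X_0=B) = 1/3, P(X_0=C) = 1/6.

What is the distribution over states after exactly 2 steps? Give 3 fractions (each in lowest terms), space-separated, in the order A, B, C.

Propagating the distribution step by step (d_{t+1} = d_t * P):
d_0 = (A=1/2, B=1/3, C=1/6)
  d_1[A] = 1/2*1/4 + 1/3*3/20 + 1/6*13/20 = 17/60
  d_1[B] = 1/2*3/20 + 1/3*1/5 + 1/6*1/20 = 3/20
  d_1[C] = 1/2*3/5 + 1/3*13/20 + 1/6*3/10 = 17/30
d_1 = (A=17/60, B=3/20, C=17/30)
  d_2[A] = 17/60*1/4 + 3/20*3/20 + 17/30*13/20 = 277/600
  d_2[B] = 17/60*3/20 + 3/20*1/5 + 17/30*1/20 = 121/1200
  d_2[C] = 17/60*3/5 + 3/20*13/20 + 17/30*3/10 = 7/16
d_2 = (A=277/600, B=121/1200, C=7/16)

Answer: 277/600 121/1200 7/16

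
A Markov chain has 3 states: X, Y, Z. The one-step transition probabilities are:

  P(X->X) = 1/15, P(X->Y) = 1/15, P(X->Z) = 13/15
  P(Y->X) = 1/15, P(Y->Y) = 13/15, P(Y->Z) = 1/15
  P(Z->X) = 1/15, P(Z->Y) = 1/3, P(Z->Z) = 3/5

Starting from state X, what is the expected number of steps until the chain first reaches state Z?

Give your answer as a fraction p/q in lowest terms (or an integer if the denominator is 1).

Answer: 5/3

Derivation:
Let h_i = expected steps to first reach Z from state i.
Boundary: h_Z = 0.
First-step equations for the other states:
  h_X = 1 + 1/15*h_X + 1/15*h_Y + 13/15*h_Z
  h_Y = 1 + 1/15*h_X + 13/15*h_Y + 1/15*h_Z

Substituting h_Z = 0 and rearranging gives the linear system (I - Q) h = 1:
  [14/15, -1/15] . (h_X, h_Y) = 1
  [-1/15, 2/15] . (h_X, h_Y) = 1

Solving yields:
  h_X = 5/3
  h_Y = 25/3

Starting state is X, so the expected hitting time is h_X = 5/3.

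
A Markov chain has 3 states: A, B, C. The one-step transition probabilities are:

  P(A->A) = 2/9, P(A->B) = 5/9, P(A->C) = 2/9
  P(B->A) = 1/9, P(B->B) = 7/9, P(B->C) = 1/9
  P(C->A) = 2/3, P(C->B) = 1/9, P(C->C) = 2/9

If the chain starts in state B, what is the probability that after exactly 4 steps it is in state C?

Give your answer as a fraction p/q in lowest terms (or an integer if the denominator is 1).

Computing P^4 by repeated multiplication:
P^1 =
  A: [2/9, 5/9, 2/9]
  B: [1/9, 7/9, 1/9]
  C: [2/3, 1/9, 2/9]
P^2 =
  A: [7/27, 47/81, 13/81]
  B: [5/27, 55/81, 11/81]
  C: [25/81, 13/27, 17/81]
P^3 =
  A: [167/729, 149/243, 115/729]
  B: [151/729, 157/243, 107/729]
  C: [191/729, 415/729, 41/243]
P^4 =
  A: [1471/6561, 4079/6561, 337/2187]
  B: [1415/6561, 4159/6561, 329/2187]
  C: [1535/6561, 3983/6561, 1043/6561]

(P^4)[B -> C] = 329/2187

Answer: 329/2187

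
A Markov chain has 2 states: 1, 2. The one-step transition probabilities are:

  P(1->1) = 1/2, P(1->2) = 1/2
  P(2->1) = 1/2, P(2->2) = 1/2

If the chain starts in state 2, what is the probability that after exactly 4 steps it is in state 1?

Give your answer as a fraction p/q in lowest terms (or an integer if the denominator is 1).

Answer: 1/2

Derivation:
Computing P^4 by repeated multiplication:
P^1 =
  1: [1/2, 1/2]
  2: [1/2, 1/2]
P^2 =
  1: [1/2, 1/2]
  2: [1/2, 1/2]
P^3 =
  1: [1/2, 1/2]
  2: [1/2, 1/2]
P^4 =
  1: [1/2, 1/2]
  2: [1/2, 1/2]

(P^4)[2 -> 1] = 1/2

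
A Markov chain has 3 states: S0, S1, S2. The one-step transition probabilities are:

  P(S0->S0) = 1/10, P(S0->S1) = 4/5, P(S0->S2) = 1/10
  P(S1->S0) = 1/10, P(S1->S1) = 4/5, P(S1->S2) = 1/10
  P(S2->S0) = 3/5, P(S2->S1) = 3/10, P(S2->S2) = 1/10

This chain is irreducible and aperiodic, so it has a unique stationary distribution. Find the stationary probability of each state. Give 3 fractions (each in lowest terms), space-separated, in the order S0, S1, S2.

Answer: 3/20 3/4 1/10

Derivation:
The stationary distribution satisfies pi = pi * P, i.e.:
  pi_S0 = 1/10*pi_S0 + 1/10*pi_S1 + 3/5*pi_S2
  pi_S1 = 4/5*pi_S0 + 4/5*pi_S1 + 3/10*pi_S2
  pi_S2 = 1/10*pi_S0 + 1/10*pi_S1 + 1/10*pi_S2
with normalization: pi_S0 + pi_S1 + pi_S2 = 1.

Using the first 2 balance equations plus normalization, the linear system A*pi = b is:
  [-9/10, 1/10, 3/5] . pi = 0
  [4/5, -1/5, 3/10] . pi = 0
  [1, 1, 1] . pi = 1

Solving yields:
  pi_S0 = 3/20
  pi_S1 = 3/4
  pi_S2 = 1/10

Verification (pi * P):
  3/20*1/10 + 3/4*1/10 + 1/10*3/5 = 3/20 = pi_S0  (ok)
  3/20*4/5 + 3/4*4/5 + 1/10*3/10 = 3/4 = pi_S1  (ok)
  3/20*1/10 + 3/4*1/10 + 1/10*1/10 = 1/10 = pi_S2  (ok)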